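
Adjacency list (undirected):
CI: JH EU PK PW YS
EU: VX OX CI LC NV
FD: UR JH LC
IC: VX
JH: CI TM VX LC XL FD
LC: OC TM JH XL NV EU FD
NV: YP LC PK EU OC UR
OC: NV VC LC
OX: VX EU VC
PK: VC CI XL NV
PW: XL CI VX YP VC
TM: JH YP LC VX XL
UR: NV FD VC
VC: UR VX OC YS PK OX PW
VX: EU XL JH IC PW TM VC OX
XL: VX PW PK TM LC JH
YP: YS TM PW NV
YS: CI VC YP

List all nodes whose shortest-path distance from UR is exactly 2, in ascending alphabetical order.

Level 0: UR
Level 1: FD, NV, VC
Level 2: EU, JH, LC, OC, OX, PK, PW, VX, YP, YS
Level 3: CI, IC, TM, XL

EU, JH, LC, OC, OX, PK, PW, VX, YP, YS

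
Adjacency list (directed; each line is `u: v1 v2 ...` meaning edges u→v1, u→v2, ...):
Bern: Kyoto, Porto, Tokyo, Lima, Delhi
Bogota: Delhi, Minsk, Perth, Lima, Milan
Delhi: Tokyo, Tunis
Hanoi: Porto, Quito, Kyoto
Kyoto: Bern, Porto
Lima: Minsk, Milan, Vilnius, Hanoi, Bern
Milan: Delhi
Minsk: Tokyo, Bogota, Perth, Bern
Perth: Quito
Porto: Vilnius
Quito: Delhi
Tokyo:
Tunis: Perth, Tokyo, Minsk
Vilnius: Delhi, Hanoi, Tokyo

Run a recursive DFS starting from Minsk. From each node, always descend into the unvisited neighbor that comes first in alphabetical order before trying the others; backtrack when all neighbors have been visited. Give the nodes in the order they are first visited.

Minsk Bern Delhi Tokyo Tunis Perth Quito Kyoto Porto Vilnius Hanoi Lima Milan Bogota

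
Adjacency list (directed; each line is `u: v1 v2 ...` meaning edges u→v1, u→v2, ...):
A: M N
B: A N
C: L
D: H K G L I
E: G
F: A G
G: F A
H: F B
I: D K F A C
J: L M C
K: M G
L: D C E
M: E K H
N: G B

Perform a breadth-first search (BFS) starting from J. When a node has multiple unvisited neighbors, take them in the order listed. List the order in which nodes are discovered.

J, L, M, C, D, E, K, H, G, I, F, B, A, N

Visit J; enqueue L, M, C → queue [L, M, C]
Visit L; enqueue D, E → queue [M, C, D, E]
Visit M; enqueue K, H → queue [C, D, E, K, H]
Visit C → queue [D, E, K, H]
Visit D; enqueue G, I → queue [E, K, H, G, I]
Visit E → queue [K, H, G, I]
Visit K → queue [H, G, I]
Visit H; enqueue F, B → queue [G, I, F, B]
Visit G; enqueue A → queue [I, F, B, A]
Visit I → queue [F, B, A]
Visit F → queue [B, A]
Visit B; enqueue N → queue [A, N]
Visit A → queue [N]
Visit N → queue []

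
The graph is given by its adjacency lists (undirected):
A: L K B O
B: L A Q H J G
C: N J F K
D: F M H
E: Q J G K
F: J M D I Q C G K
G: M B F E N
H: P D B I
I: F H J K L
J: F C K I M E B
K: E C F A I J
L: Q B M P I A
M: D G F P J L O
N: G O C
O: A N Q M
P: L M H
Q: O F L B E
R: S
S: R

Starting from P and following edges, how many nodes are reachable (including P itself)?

17

BFS from P visits: P, M, L, H, O, J, G, F, D, Q, I, B, A, N, K, E, C
Reachable nodes: 17 of 19 total.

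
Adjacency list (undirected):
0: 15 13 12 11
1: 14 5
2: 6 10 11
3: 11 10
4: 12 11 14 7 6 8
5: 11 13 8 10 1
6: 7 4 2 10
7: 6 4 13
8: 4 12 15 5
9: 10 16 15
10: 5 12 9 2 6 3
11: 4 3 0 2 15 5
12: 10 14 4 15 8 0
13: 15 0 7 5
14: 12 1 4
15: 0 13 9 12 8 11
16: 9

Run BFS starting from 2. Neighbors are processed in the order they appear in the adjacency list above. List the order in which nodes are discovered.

Visit 2; enqueue 6, 10, 11 → queue [6, 10, 11]
Visit 6; enqueue 7, 4 → queue [10, 11, 7, 4]
Visit 10; enqueue 5, 12, 9, 3 → queue [11, 7, 4, 5, 12, 9, 3]
Visit 11; enqueue 0, 15 → queue [7, 4, 5, 12, 9, 3, 0, 15]
Visit 7; enqueue 13 → queue [4, 5, 12, 9, 3, 0, 15, 13]
Visit 4; enqueue 14, 8 → queue [5, 12, 9, 3, 0, 15, 13, 14, 8]
Visit 5; enqueue 1 → queue [12, 9, 3, 0, 15, 13, 14, 8, 1]
Visit 12 → queue [9, 3, 0, 15, 13, 14, 8, 1]
Visit 9; enqueue 16 → queue [3, 0, 15, 13, 14, 8, 1, 16]
Visit 3 → queue [0, 15, 13, 14, 8, 1, 16]
Visit 0 → queue [15, 13, 14, 8, 1, 16]
Visit 15 → queue [13, 14, 8, 1, 16]
Visit 13 → queue [14, 8, 1, 16]
Visit 14 → queue [8, 1, 16]
Visit 8 → queue [1, 16]
Visit 1 → queue [16]
Visit 16 → queue []

2 6 10 11 7 4 5 12 9 3 0 15 13 14 8 1 16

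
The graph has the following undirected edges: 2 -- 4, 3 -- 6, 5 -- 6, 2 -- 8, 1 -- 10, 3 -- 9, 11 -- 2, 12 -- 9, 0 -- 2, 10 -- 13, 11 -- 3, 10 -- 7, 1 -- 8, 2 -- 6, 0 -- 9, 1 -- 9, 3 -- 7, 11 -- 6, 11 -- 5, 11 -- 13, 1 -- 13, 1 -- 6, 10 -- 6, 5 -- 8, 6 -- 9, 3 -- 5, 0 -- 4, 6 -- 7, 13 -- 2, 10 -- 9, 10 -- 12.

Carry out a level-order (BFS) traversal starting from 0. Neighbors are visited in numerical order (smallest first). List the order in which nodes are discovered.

0 -> 2 -> 4 -> 9 -> 6 -> 8 -> 11 -> 13 -> 1 -> 3 -> 10 -> 12 -> 5 -> 7

Visit 0; enqueue 2, 4, 9 → queue [2, 4, 9]
Visit 2; enqueue 6, 8, 11, 13 → queue [4, 9, 6, 8, 11, 13]
Visit 4 → queue [9, 6, 8, 11, 13]
Visit 9; enqueue 1, 3, 10, 12 → queue [6, 8, 11, 13, 1, 3, 10, 12]
Visit 6; enqueue 5, 7 → queue [8, 11, 13, 1, 3, 10, 12, 5, 7]
Visit 8 → queue [11, 13, 1, 3, 10, 12, 5, 7]
Visit 11 → queue [13, 1, 3, 10, 12, 5, 7]
Visit 13 → queue [1, 3, 10, 12, 5, 7]
Visit 1 → queue [3, 10, 12, 5, 7]
Visit 3 → queue [10, 12, 5, 7]
Visit 10 → queue [12, 5, 7]
Visit 12 → queue [5, 7]
Visit 5 → queue [7]
Visit 7 → queue []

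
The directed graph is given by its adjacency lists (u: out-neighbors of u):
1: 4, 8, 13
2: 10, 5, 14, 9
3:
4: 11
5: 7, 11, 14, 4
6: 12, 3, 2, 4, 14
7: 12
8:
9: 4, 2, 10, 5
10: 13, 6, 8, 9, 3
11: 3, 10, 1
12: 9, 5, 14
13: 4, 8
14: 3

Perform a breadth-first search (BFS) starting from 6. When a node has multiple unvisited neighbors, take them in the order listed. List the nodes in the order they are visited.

Visit 6; enqueue 12, 3, 2, 4, 14 → queue [12, 3, 2, 4, 14]
Visit 12; enqueue 9, 5 → queue [3, 2, 4, 14, 9, 5]
Visit 3 → queue [2, 4, 14, 9, 5]
Visit 2; enqueue 10 → queue [4, 14, 9, 5, 10]
Visit 4; enqueue 11 → queue [14, 9, 5, 10, 11]
Visit 14 → queue [9, 5, 10, 11]
Visit 9 → queue [5, 10, 11]
Visit 5; enqueue 7 → queue [10, 11, 7]
Visit 10; enqueue 13, 8 → queue [11, 7, 13, 8]
Visit 11; enqueue 1 → queue [7, 13, 8, 1]
Visit 7 → queue [13, 8, 1]
Visit 13 → queue [8, 1]
Visit 8 → queue [1]
Visit 1 → queue []

6 → 12 → 3 → 2 → 4 → 14 → 9 → 5 → 10 → 11 → 7 → 13 → 8 → 1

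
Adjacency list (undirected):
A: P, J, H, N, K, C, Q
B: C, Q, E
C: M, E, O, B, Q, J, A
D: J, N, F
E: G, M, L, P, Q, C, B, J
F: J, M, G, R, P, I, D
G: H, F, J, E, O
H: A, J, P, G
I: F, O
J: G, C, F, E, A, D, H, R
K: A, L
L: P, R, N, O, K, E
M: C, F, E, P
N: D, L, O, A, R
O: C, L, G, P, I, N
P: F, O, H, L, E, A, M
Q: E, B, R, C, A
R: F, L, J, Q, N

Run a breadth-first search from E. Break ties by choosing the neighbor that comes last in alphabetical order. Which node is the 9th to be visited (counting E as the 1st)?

B

Visit E; enqueue Q, P, M, L, J, G, C, B → queue [Q, P, M, L, J, G, C, B]
Visit Q; enqueue R, A → queue [P, M, L, J, G, C, B, R, A]
Visit P; enqueue O, H, F → queue [M, L, J, G, C, B, R, A, O, H, F]
Visit M → queue [L, J, G, C, B, R, A, O, H, F]
Visit L; enqueue N, K → queue [J, G, C, B, R, A, O, H, F, N, K]
Visit J; enqueue D → queue [G, C, B, R, A, O, H, F, N, K, D]
Visit G → queue [C, B, R, A, O, H, F, N, K, D]
Visit C → queue [B, R, A, O, H, F, N, K, D]
Visit B → queue [R, A, O, H, F, N, K, D]
Visit R → queue [A, O, H, F, N, K, D]
Visit A → queue [O, H, F, N, K, D]
Visit O; enqueue I → queue [H, F, N, K, D, I]
Visit H → queue [F, N, K, D, I]
Visit F → queue [N, K, D, I]
Visit N → queue [K, D, I]
Visit K → queue [D, I]
Visit D → queue [I]
Visit I → queue []

Visit order: E, Q, P, M, L, J, G, C, B, R, A, O, H, F, N, K, D, I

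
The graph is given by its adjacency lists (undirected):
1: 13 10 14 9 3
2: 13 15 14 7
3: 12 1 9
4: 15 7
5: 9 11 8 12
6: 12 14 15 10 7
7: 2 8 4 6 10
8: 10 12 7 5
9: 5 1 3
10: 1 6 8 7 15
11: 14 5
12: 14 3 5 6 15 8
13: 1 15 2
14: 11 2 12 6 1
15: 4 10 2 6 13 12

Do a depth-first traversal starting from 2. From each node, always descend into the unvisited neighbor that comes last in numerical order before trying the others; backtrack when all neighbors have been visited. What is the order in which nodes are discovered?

2, 15, 13, 1, 14, 12, 8, 10, 7, 6, 4, 5, 11, 9, 3

Visit 2
2 → 15
15 → 13
13 → 1
1 → 14
14 → 12
12 → 8
8 → 10
10 → 7
7 → 6
7 → 4
8 → 5
5 → 11
5 → 9
9 → 3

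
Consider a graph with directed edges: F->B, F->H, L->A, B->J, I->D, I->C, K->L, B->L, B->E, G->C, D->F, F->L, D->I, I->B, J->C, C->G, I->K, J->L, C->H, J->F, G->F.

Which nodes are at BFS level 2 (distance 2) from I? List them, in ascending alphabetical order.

Level 0: I
Level 1: B, C, D, K
Level 2: E, F, G, H, J, L
Level 3: A

E, F, G, H, J, L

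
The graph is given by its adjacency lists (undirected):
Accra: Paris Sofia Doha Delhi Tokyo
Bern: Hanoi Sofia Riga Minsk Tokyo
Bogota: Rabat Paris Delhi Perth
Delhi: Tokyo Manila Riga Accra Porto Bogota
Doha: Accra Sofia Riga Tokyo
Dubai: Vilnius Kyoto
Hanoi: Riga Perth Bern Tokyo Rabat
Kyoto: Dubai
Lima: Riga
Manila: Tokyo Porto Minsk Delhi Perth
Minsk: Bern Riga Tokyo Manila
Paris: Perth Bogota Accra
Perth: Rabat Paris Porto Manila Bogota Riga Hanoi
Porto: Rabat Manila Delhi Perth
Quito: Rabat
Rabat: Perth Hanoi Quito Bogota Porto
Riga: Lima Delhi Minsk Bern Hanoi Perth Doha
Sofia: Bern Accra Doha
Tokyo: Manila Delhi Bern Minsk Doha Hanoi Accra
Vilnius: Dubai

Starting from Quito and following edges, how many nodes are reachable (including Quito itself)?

17

BFS from Quito visits: Quito, Rabat, Porto, Perth, Hanoi, Bogota, Manila, Delhi, Riga, Paris, Tokyo, Bern, Minsk, Accra, Lima, Doha, Sofia
Reachable nodes: 17 of 20 total.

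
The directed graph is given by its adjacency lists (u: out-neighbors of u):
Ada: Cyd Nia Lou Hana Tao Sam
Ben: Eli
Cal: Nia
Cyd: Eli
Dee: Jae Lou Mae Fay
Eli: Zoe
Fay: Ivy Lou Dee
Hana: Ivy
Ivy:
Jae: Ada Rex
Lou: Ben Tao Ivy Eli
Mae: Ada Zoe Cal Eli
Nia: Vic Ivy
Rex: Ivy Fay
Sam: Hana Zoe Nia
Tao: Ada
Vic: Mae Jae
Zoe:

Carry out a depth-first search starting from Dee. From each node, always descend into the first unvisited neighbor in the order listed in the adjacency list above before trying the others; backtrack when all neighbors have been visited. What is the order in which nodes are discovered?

Dee, Jae, Ada, Cyd, Eli, Zoe, Nia, Vic, Mae, Cal, Ivy, Lou, Ben, Tao, Hana, Sam, Rex, Fay

Visit Dee
Dee → Jae
Jae → Ada
Ada → Cyd
Cyd → Eli
Eli → Zoe
Ada → Nia
Nia → Vic
Vic → Mae
Mae → Cal
Nia → Ivy
Ada → Lou
Lou → Ben
Lou → Tao
Ada → Hana
Ada → Sam
Jae → Rex
Rex → Fay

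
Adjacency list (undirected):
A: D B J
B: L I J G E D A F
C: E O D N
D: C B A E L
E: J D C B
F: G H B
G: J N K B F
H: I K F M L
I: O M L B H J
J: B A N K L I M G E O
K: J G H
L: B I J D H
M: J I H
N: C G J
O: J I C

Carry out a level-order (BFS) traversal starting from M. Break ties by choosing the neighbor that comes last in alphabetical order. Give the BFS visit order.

Visit M; enqueue J, I, H → queue [J, I, H]
Visit J; enqueue O, N, L, K, G, E, B, A → queue [I, H, O, N, L, K, G, E, B, A]
Visit I → queue [H, O, N, L, K, G, E, B, A]
Visit H; enqueue F → queue [O, N, L, K, G, E, B, A, F]
Visit O; enqueue C → queue [N, L, K, G, E, B, A, F, C]
Visit N → queue [L, K, G, E, B, A, F, C]
Visit L; enqueue D → queue [K, G, E, B, A, F, C, D]
Visit K → queue [G, E, B, A, F, C, D]
Visit G → queue [E, B, A, F, C, D]
Visit E → queue [B, A, F, C, D]
Visit B → queue [A, F, C, D]
Visit A → queue [F, C, D]
Visit F → queue [C, D]
Visit C → queue [D]
Visit D → queue []

M, J, I, H, O, N, L, K, G, E, B, A, F, C, D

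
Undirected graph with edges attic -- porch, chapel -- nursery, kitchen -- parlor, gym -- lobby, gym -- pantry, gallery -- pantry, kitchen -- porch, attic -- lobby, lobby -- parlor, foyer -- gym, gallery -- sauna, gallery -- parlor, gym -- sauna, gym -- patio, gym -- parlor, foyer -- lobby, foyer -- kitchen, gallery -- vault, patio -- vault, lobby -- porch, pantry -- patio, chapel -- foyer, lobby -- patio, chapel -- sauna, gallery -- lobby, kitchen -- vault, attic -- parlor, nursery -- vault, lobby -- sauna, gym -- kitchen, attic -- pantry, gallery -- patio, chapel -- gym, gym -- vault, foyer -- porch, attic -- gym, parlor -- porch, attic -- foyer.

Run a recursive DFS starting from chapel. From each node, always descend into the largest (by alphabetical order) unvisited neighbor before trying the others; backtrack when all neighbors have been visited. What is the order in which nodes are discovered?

Visit chapel
chapel → sauna
sauna → lobby
lobby → porch
porch → parlor
parlor → kitchen
kitchen → vault
vault → patio
patio → pantry
pantry → gym
gym → foyer
foyer → attic
pantry → gallery
vault → nursery

chapel sauna lobby porch parlor kitchen vault patio pantry gym foyer attic gallery nursery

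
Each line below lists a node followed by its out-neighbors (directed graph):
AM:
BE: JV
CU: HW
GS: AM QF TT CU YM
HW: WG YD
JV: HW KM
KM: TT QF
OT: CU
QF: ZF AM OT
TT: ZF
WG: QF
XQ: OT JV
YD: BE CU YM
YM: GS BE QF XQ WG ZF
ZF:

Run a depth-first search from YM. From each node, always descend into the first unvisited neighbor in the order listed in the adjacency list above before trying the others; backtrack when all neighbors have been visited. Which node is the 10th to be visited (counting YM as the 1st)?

Visit YM
YM → GS
GS → AM
GS → QF
QF → ZF
QF → OT
OT → CU
CU → HW
HW → WG
HW → YD
YD → BE
BE → JV
JV → KM
KM → TT
YM → XQ

Visit order: YM, GS, AM, QF, ZF, OT, CU, HW, WG, YD, BE, JV, KM, TT, XQ

YD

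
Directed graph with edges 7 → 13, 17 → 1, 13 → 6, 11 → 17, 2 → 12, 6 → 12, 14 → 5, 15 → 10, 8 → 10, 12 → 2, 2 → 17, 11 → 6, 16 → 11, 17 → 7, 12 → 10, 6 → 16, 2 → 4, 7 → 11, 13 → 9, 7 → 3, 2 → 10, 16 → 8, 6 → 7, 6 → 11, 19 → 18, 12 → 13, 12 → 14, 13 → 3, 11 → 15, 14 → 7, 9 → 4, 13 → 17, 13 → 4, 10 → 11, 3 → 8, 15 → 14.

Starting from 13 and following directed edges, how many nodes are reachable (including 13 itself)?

BFS from 13 visits: 13, 3, 4, 6, 9, 17, 8, 7, 11, 12, 16, 1, 10, 15, 2, 14, 5
Reachable nodes: 17 of 19 total.

17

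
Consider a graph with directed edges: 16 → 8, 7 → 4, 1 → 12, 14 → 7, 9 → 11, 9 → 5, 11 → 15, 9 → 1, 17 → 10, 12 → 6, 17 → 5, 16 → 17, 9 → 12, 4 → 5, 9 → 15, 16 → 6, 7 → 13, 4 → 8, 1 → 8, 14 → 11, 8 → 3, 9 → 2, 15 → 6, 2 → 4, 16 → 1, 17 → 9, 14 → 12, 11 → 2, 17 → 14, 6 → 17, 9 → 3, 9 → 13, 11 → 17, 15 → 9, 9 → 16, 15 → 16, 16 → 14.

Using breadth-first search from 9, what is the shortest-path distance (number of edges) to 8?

2

Level 0: 9
Level 1: 1, 2, 3, 5, 11, 12, 13, 15, 16
Level 2: 4, 6, 8, 14, 17
Level 3: 7, 10
8 first appears at level 2.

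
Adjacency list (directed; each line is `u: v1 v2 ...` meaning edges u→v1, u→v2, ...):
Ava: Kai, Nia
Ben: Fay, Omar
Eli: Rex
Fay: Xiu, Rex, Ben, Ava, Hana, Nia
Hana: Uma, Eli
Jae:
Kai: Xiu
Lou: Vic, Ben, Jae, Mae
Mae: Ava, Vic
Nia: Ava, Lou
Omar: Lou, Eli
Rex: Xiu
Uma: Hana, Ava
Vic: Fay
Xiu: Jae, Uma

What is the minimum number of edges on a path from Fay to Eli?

Level 0: Fay
Level 1: Ava, Ben, Hana, Nia, Rex, Xiu
Level 2: Eli, Jae, Kai, Lou, Omar, Uma
Level 3: Mae, Vic
Eli first appears at level 2.

2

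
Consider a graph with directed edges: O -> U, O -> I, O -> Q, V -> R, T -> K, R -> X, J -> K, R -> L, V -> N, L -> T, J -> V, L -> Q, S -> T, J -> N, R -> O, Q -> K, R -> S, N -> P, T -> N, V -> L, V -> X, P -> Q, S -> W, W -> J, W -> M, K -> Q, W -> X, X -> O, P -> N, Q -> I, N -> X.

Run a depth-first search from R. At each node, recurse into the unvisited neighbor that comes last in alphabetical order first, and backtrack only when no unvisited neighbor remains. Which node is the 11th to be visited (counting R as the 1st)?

J

Visit R
R → X
X → O
O → U
O → Q
Q → K
Q → I
R → S
S → W
W → M
W → J
J → V
V → N
N → P
V → L
L → T

Visit order: R, X, O, U, Q, K, I, S, W, M, J, V, N, P, L, T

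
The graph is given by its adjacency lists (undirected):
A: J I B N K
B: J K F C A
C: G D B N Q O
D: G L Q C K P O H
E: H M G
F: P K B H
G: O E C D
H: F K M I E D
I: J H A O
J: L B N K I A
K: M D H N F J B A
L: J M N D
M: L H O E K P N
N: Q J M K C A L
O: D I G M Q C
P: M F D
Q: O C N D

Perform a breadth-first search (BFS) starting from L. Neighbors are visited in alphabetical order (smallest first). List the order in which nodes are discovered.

Visit L; enqueue D, J, M, N → queue [D, J, M, N]
Visit D; enqueue C, G, H, K, O, P, Q → queue [J, M, N, C, G, H, K, O, P, Q]
Visit J; enqueue A, B, I → queue [M, N, C, G, H, K, O, P, Q, A, B, I]
Visit M; enqueue E → queue [N, C, G, H, K, O, P, Q, A, B, I, E]
Visit N → queue [C, G, H, K, O, P, Q, A, B, I, E]
Visit C → queue [G, H, K, O, P, Q, A, B, I, E]
Visit G → queue [H, K, O, P, Q, A, B, I, E]
Visit H; enqueue F → queue [K, O, P, Q, A, B, I, E, F]
Visit K → queue [O, P, Q, A, B, I, E, F]
Visit O → queue [P, Q, A, B, I, E, F]
Visit P → queue [Q, A, B, I, E, F]
Visit Q → queue [A, B, I, E, F]
Visit A → queue [B, I, E, F]
Visit B → queue [I, E, F]
Visit I → queue [E, F]
Visit E → queue [F]
Visit F → queue []

L -> D -> J -> M -> N -> C -> G -> H -> K -> O -> P -> Q -> A -> B -> I -> E -> F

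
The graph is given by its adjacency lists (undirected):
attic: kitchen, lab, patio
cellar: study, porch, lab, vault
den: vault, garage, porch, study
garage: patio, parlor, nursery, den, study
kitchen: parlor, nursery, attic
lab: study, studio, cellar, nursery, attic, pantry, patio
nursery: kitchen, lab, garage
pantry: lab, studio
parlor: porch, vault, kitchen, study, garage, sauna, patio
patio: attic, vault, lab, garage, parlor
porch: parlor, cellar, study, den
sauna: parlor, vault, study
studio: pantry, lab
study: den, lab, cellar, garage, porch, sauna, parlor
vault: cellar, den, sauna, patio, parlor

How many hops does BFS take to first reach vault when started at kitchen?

2

Level 0: kitchen
Level 1: attic, nursery, parlor
Level 2: garage, lab, patio, porch, sauna, study, vault
Level 3: cellar, den, pantry, studio
vault first appears at level 2.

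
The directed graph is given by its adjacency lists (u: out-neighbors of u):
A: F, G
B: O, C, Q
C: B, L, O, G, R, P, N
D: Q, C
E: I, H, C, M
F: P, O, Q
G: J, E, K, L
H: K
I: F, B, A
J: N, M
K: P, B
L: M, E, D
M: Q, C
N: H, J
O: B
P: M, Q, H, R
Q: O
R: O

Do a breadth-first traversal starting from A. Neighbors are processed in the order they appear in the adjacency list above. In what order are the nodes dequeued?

Visit A; enqueue F, G → queue [F, G]
Visit F; enqueue P, O, Q → queue [G, P, O, Q]
Visit G; enqueue J, E, K, L → queue [P, O, Q, J, E, K, L]
Visit P; enqueue M, H, R → queue [O, Q, J, E, K, L, M, H, R]
Visit O; enqueue B → queue [Q, J, E, K, L, M, H, R, B]
Visit Q → queue [J, E, K, L, M, H, R, B]
Visit J; enqueue N → queue [E, K, L, M, H, R, B, N]
Visit E; enqueue I, C → queue [K, L, M, H, R, B, N, I, C]
Visit K → queue [L, M, H, R, B, N, I, C]
Visit L; enqueue D → queue [M, H, R, B, N, I, C, D]
Visit M → queue [H, R, B, N, I, C, D]
Visit H → queue [R, B, N, I, C, D]
Visit R → queue [B, N, I, C, D]
Visit B → queue [N, I, C, D]
Visit N → queue [I, C, D]
Visit I → queue [C, D]
Visit C → queue [D]
Visit D → queue []

A, F, G, P, O, Q, J, E, K, L, M, H, R, B, N, I, C, D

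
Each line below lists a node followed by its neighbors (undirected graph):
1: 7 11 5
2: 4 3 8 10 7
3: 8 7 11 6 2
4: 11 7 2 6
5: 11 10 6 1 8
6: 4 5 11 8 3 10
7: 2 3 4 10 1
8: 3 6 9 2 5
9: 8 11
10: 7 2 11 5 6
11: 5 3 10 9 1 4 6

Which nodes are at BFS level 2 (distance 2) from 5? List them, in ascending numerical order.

2, 3, 4, 7, 9

Level 0: 5
Level 1: 1, 6, 8, 10, 11
Level 2: 2, 3, 4, 7, 9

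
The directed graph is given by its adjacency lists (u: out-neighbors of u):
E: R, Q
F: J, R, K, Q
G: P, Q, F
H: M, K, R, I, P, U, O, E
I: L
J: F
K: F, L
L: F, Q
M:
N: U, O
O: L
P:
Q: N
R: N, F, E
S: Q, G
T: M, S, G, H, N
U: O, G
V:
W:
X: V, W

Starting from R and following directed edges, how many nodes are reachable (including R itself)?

12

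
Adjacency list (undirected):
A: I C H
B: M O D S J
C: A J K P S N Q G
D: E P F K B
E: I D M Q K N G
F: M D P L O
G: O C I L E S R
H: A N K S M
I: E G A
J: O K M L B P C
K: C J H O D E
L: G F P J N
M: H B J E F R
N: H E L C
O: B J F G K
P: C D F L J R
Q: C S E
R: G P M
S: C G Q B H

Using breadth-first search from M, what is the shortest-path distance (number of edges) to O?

2

Level 0: M
Level 1: B, E, F, H, J, R
Level 2: A, C, D, G, I, K, L, N, O, P, Q, S
O first appears at level 2.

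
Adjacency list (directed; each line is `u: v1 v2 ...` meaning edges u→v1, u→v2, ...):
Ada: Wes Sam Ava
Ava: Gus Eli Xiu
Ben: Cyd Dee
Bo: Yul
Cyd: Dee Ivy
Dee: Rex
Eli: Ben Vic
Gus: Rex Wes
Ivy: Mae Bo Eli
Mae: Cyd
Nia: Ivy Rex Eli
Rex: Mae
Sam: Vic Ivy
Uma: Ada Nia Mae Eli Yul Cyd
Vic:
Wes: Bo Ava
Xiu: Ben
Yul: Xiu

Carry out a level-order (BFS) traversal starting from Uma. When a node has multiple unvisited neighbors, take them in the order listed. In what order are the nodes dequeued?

Uma → Ada → Nia → Mae → Eli → Yul → Cyd → Wes → Sam → Ava → Ivy → Rex → Ben → Vic → Xiu → Dee → Bo → Gus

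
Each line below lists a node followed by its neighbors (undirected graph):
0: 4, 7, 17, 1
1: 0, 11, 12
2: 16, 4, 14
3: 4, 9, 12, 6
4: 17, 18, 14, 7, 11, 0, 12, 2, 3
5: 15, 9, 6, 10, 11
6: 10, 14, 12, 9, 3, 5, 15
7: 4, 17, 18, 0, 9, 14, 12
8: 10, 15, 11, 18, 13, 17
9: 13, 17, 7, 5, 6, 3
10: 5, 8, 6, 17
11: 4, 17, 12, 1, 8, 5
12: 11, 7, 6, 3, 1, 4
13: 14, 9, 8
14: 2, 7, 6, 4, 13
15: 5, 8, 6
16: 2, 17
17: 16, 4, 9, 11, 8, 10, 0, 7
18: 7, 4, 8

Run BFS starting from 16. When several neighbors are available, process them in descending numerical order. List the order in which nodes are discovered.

Visit 16; enqueue 17, 2 → queue [17, 2]
Visit 17; enqueue 11, 10, 9, 8, 7, 4, 0 → queue [2, 11, 10, 9, 8, 7, 4, 0]
Visit 2; enqueue 14 → queue [11, 10, 9, 8, 7, 4, 0, 14]
Visit 11; enqueue 12, 5, 1 → queue [10, 9, 8, 7, 4, 0, 14, 12, 5, 1]
Visit 10; enqueue 6 → queue [9, 8, 7, 4, 0, 14, 12, 5, 1, 6]
Visit 9; enqueue 13, 3 → queue [8, 7, 4, 0, 14, 12, 5, 1, 6, 13, 3]
Visit 8; enqueue 18, 15 → queue [7, 4, 0, 14, 12, 5, 1, 6, 13, 3, 18, 15]
Visit 7 → queue [4, 0, 14, 12, 5, 1, 6, 13, 3, 18, 15]
Visit 4 → queue [0, 14, 12, 5, 1, 6, 13, 3, 18, 15]
Visit 0 → queue [14, 12, 5, 1, 6, 13, 3, 18, 15]
Visit 14 → queue [12, 5, 1, 6, 13, 3, 18, 15]
Visit 12 → queue [5, 1, 6, 13, 3, 18, 15]
Visit 5 → queue [1, 6, 13, 3, 18, 15]
Visit 1 → queue [6, 13, 3, 18, 15]
Visit 6 → queue [13, 3, 18, 15]
Visit 13 → queue [3, 18, 15]
Visit 3 → queue [18, 15]
Visit 18 → queue [15]
Visit 15 → queue []

16 -> 17 -> 2 -> 11 -> 10 -> 9 -> 8 -> 7 -> 4 -> 0 -> 14 -> 12 -> 5 -> 1 -> 6 -> 13 -> 3 -> 18 -> 15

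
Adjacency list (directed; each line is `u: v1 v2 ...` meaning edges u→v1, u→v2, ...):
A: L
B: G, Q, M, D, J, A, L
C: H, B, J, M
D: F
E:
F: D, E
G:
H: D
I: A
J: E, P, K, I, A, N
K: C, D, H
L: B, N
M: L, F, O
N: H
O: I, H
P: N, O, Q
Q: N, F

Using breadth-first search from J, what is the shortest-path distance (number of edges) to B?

3

Level 0: J
Level 1: A, E, I, K, N, P
Level 2: C, D, H, L, O, Q
Level 3: B, F, M
Level 4: G
B first appears at level 3.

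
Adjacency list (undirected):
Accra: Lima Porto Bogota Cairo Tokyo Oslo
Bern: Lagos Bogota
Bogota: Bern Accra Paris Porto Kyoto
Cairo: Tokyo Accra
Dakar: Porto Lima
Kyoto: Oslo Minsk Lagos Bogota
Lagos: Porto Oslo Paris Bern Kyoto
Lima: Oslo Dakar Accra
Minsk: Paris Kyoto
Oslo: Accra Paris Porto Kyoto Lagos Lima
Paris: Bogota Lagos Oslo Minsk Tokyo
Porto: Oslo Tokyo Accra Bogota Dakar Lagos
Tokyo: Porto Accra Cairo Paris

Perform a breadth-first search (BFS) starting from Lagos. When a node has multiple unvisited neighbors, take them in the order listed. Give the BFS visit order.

Visit Lagos; enqueue Porto, Oslo, Paris, Bern, Kyoto → queue [Porto, Oslo, Paris, Bern, Kyoto]
Visit Porto; enqueue Tokyo, Accra, Bogota, Dakar → queue [Oslo, Paris, Bern, Kyoto, Tokyo, Accra, Bogota, Dakar]
Visit Oslo; enqueue Lima → queue [Paris, Bern, Kyoto, Tokyo, Accra, Bogota, Dakar, Lima]
Visit Paris; enqueue Minsk → queue [Bern, Kyoto, Tokyo, Accra, Bogota, Dakar, Lima, Minsk]
Visit Bern → queue [Kyoto, Tokyo, Accra, Bogota, Dakar, Lima, Minsk]
Visit Kyoto → queue [Tokyo, Accra, Bogota, Dakar, Lima, Minsk]
Visit Tokyo; enqueue Cairo → queue [Accra, Bogota, Dakar, Lima, Minsk, Cairo]
Visit Accra → queue [Bogota, Dakar, Lima, Minsk, Cairo]
Visit Bogota → queue [Dakar, Lima, Minsk, Cairo]
Visit Dakar → queue [Lima, Minsk, Cairo]
Visit Lima → queue [Minsk, Cairo]
Visit Minsk → queue [Cairo]
Visit Cairo → queue []

Lagos, Porto, Oslo, Paris, Bern, Kyoto, Tokyo, Accra, Bogota, Dakar, Lima, Minsk, Cairo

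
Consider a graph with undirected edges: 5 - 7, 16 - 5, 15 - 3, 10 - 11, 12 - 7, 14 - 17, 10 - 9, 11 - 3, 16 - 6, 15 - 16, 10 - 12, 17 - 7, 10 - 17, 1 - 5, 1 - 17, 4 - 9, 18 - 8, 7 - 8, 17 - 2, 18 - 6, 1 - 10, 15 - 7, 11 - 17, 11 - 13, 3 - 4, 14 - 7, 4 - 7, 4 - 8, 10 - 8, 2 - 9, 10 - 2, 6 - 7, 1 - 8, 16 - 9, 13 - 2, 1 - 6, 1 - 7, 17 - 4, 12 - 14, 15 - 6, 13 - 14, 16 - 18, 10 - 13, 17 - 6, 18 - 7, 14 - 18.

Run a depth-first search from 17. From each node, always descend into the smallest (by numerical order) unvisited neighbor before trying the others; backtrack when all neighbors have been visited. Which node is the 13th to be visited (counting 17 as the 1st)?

15

Visit 17
17 → 1
1 → 5
5 → 7
7 → 4
4 → 3
3 → 11
11 → 10
10 → 2
2 → 9
9 → 16
16 → 6
6 → 15
6 → 18
18 → 8
18 → 14
14 → 12
14 → 13

Visit order: 17, 1, 5, 7, 4, 3, 11, 10, 2, 9, 16, 6, 15, 18, 8, 14, 12, 13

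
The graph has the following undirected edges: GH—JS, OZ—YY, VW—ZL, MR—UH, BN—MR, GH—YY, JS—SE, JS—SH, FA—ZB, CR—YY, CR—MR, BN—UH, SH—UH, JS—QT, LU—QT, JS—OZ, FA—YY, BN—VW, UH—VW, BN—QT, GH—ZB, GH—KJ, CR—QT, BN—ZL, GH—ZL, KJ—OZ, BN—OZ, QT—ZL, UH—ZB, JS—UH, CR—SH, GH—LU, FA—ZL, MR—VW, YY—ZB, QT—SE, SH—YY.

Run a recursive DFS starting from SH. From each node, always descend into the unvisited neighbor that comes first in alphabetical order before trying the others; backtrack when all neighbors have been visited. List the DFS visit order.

Visit SH
SH → CR
CR → MR
MR → BN
BN → OZ
OZ → JS
JS → GH
GH → KJ
GH → LU
LU → QT
QT → SE
QT → ZL
ZL → FA
FA → YY
YY → ZB
ZB → UH
UH → VW

SH, CR, MR, BN, OZ, JS, GH, KJ, LU, QT, SE, ZL, FA, YY, ZB, UH, VW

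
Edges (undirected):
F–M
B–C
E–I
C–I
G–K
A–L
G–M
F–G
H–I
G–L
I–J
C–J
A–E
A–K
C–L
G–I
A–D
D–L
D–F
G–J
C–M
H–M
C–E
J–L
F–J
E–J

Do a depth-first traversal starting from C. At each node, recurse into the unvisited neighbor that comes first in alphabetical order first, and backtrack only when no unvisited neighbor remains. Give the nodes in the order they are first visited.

Visit C
C → B
C → E
E → A
A → D
D → F
F → G
G → I
I → H
H → M
I → J
J → L
G → K

C -> B -> E -> A -> D -> F -> G -> I -> H -> M -> J -> L -> K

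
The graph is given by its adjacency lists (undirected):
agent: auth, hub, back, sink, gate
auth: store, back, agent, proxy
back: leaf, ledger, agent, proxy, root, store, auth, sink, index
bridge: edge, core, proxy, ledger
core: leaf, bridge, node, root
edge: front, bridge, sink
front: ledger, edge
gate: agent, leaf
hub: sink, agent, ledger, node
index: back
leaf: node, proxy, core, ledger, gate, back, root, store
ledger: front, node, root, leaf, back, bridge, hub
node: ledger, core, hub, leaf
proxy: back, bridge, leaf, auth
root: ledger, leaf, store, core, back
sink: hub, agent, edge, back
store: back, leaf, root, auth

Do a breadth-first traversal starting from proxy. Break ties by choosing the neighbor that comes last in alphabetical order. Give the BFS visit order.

Visit proxy; enqueue leaf, bridge, back, auth → queue [leaf, bridge, back, auth]
Visit leaf; enqueue store, root, node, ledger, gate, core → queue [bridge, back, auth, store, root, node, ledger, gate, core]
Visit bridge; enqueue edge → queue [back, auth, store, root, node, ledger, gate, core, edge]
Visit back; enqueue sink, index, agent → queue [auth, store, root, node, ledger, gate, core, edge, sink, index, agent]
Visit auth → queue [store, root, node, ledger, gate, core, edge, sink, index, agent]
Visit store → queue [root, node, ledger, gate, core, edge, sink, index, agent]
Visit root → queue [node, ledger, gate, core, edge, sink, index, agent]
Visit node; enqueue hub → queue [ledger, gate, core, edge, sink, index, agent, hub]
Visit ledger; enqueue front → queue [gate, core, edge, sink, index, agent, hub, front]
Visit gate → queue [core, edge, sink, index, agent, hub, front]
Visit core → queue [edge, sink, index, agent, hub, front]
Visit edge → queue [sink, index, agent, hub, front]
Visit sink → queue [index, agent, hub, front]
Visit index → queue [agent, hub, front]
Visit agent → queue [hub, front]
Visit hub → queue [front]
Visit front → queue []

proxy, leaf, bridge, back, auth, store, root, node, ledger, gate, core, edge, sink, index, agent, hub, front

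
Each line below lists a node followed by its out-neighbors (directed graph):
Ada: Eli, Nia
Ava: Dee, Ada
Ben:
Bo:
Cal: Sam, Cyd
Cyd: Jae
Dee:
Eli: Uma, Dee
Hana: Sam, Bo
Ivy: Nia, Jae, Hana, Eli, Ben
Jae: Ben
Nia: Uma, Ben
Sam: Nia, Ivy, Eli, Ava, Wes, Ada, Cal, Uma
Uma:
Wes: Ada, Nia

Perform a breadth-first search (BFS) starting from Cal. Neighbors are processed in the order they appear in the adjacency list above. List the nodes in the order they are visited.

Visit Cal; enqueue Sam, Cyd → queue [Sam, Cyd]
Visit Sam; enqueue Nia, Ivy, Eli, Ava, Wes, Ada, Uma → queue [Cyd, Nia, Ivy, Eli, Ava, Wes, Ada, Uma]
Visit Cyd; enqueue Jae → queue [Nia, Ivy, Eli, Ava, Wes, Ada, Uma, Jae]
Visit Nia; enqueue Ben → queue [Ivy, Eli, Ava, Wes, Ada, Uma, Jae, Ben]
Visit Ivy; enqueue Hana → queue [Eli, Ava, Wes, Ada, Uma, Jae, Ben, Hana]
Visit Eli; enqueue Dee → queue [Ava, Wes, Ada, Uma, Jae, Ben, Hana, Dee]
Visit Ava → queue [Wes, Ada, Uma, Jae, Ben, Hana, Dee]
Visit Wes → queue [Ada, Uma, Jae, Ben, Hana, Dee]
Visit Ada → queue [Uma, Jae, Ben, Hana, Dee]
Visit Uma → queue [Jae, Ben, Hana, Dee]
Visit Jae → queue [Ben, Hana, Dee]
Visit Ben → queue [Hana, Dee]
Visit Hana; enqueue Bo → queue [Dee, Bo]
Visit Dee → queue [Bo]
Visit Bo → queue []

Cal → Sam → Cyd → Nia → Ivy → Eli → Ava → Wes → Ada → Uma → Jae → Ben → Hana → Dee → Bo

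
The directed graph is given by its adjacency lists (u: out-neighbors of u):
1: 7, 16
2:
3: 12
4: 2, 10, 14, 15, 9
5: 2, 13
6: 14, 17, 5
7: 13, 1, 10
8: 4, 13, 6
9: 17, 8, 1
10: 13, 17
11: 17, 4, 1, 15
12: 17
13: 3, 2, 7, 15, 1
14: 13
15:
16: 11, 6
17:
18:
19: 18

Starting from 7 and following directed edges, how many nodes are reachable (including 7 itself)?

17

BFS from 7 visits: 7, 1, 10, 13, 16, 17, 2, 3, 15, 6, 11, 12, 5, 14, 4, 9, 8
Reachable nodes: 17 of 19 total.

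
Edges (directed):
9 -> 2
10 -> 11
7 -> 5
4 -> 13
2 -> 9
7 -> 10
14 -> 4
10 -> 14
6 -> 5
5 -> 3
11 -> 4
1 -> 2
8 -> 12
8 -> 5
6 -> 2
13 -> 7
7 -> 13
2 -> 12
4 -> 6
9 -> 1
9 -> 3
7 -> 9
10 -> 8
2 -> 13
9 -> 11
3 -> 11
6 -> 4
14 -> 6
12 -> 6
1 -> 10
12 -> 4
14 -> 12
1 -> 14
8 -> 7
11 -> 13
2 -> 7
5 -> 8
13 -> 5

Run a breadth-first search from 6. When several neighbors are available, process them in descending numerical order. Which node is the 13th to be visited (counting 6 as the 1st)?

Visit 6; enqueue 5, 4, 2 → queue [5, 4, 2]
Visit 5; enqueue 8, 3 → queue [4, 2, 8, 3]
Visit 4; enqueue 13 → queue [2, 8, 3, 13]
Visit 2; enqueue 12, 9, 7 → queue [8, 3, 13, 12, 9, 7]
Visit 8 → queue [3, 13, 12, 9, 7]
Visit 3; enqueue 11 → queue [13, 12, 9, 7, 11]
Visit 13 → queue [12, 9, 7, 11]
Visit 12 → queue [9, 7, 11]
Visit 9; enqueue 1 → queue [7, 11, 1]
Visit 7; enqueue 10 → queue [11, 1, 10]
Visit 11 → queue [1, 10]
Visit 1; enqueue 14 → queue [10, 14]
Visit 10 → queue [14]
Visit 14 → queue []

Visit order: 6, 5, 4, 2, 8, 3, 13, 12, 9, 7, 11, 1, 10, 14

10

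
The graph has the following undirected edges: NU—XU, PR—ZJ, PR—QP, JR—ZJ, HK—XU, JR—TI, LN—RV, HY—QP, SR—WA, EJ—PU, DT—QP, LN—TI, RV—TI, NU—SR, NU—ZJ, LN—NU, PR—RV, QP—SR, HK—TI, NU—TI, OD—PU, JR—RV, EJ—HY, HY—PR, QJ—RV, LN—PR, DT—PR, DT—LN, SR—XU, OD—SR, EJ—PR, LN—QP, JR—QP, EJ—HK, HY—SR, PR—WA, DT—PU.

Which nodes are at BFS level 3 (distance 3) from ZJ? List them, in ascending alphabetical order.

Level 0: ZJ
Level 1: JR, NU, PR
Level 2: DT, EJ, HY, LN, QP, RV, SR, TI, WA, XU
Level 3: HK, OD, PU, QJ

HK, OD, PU, QJ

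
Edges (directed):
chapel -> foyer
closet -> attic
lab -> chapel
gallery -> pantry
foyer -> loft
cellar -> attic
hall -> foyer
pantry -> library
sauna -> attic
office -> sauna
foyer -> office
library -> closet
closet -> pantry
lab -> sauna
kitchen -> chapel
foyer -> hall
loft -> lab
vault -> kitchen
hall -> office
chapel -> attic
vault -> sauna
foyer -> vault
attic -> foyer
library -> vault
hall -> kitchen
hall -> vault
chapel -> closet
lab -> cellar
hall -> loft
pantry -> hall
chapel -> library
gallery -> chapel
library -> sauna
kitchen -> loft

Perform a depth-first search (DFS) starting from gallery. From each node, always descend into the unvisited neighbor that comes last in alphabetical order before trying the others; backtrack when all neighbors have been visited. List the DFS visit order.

gallery -> pantry -> library -> vault -> sauna -> attic -> foyer -> office -> loft -> lab -> chapel -> closet -> cellar -> hall -> kitchen

Visit gallery
gallery → pantry
pantry → library
library → vault
vault → sauna
sauna → attic
attic → foyer
foyer → office
foyer → loft
loft → lab
lab → chapel
chapel → closet
lab → cellar
foyer → hall
hall → kitchen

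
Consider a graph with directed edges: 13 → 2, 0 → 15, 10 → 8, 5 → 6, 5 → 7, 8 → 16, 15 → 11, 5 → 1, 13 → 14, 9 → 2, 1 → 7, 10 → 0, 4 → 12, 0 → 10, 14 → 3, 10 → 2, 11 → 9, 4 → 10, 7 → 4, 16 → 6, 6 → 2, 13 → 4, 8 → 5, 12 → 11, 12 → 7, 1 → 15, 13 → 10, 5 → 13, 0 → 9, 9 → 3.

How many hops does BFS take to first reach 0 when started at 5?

3

Level 0: 5
Level 1: 1, 6, 7, 13
Level 2: 2, 4, 10, 14, 15
Level 3: 0, 3, 8, 11, 12
Level 4: 9, 16
0 first appears at level 3.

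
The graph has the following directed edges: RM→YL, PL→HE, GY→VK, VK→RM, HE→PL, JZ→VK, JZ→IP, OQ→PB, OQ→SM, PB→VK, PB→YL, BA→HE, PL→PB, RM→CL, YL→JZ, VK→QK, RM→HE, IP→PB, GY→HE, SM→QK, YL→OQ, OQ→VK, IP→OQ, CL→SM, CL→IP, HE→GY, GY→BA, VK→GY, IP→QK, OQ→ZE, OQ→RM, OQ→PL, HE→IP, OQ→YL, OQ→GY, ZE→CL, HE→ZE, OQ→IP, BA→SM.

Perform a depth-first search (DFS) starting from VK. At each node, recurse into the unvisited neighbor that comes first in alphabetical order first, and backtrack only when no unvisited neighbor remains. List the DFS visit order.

Visit VK
VK → GY
GY → BA
BA → HE
HE → IP
IP → OQ
OQ → PB
PB → YL
YL → JZ
OQ → PL
OQ → RM
RM → CL
CL → SM
SM → QK
OQ → ZE

VK, GY, BA, HE, IP, OQ, PB, YL, JZ, PL, RM, CL, SM, QK, ZE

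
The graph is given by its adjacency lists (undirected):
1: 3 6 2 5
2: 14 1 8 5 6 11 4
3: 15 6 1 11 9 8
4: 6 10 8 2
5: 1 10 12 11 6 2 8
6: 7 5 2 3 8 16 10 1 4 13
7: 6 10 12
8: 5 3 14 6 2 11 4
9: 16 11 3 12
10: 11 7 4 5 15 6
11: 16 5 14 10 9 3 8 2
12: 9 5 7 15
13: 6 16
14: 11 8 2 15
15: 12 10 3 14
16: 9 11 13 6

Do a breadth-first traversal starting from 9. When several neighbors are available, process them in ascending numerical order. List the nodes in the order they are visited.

9 3 11 12 16 1 6 8 15 2 5 10 14 7 13 4

Visit 9; enqueue 3, 11, 12, 16 → queue [3, 11, 12, 16]
Visit 3; enqueue 1, 6, 8, 15 → queue [11, 12, 16, 1, 6, 8, 15]
Visit 11; enqueue 2, 5, 10, 14 → queue [12, 16, 1, 6, 8, 15, 2, 5, 10, 14]
Visit 12; enqueue 7 → queue [16, 1, 6, 8, 15, 2, 5, 10, 14, 7]
Visit 16; enqueue 13 → queue [1, 6, 8, 15, 2, 5, 10, 14, 7, 13]
Visit 1 → queue [6, 8, 15, 2, 5, 10, 14, 7, 13]
Visit 6; enqueue 4 → queue [8, 15, 2, 5, 10, 14, 7, 13, 4]
Visit 8 → queue [15, 2, 5, 10, 14, 7, 13, 4]
Visit 15 → queue [2, 5, 10, 14, 7, 13, 4]
Visit 2 → queue [5, 10, 14, 7, 13, 4]
Visit 5 → queue [10, 14, 7, 13, 4]
Visit 10 → queue [14, 7, 13, 4]
Visit 14 → queue [7, 13, 4]
Visit 7 → queue [13, 4]
Visit 13 → queue [4]
Visit 4 → queue []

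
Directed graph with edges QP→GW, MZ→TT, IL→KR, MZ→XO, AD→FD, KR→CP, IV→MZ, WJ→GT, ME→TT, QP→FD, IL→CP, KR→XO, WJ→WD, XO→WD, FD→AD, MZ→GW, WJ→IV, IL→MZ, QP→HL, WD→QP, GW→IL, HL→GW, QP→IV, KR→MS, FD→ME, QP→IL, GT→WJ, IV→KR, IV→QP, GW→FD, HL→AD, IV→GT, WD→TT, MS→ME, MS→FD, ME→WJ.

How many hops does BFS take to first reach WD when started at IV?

Level 0: IV
Level 1: GT, KR, MZ, QP
Level 2: CP, FD, GW, HL, IL, MS, TT, WJ, XO
Level 3: AD, ME, WD
WD first appears at level 3.

3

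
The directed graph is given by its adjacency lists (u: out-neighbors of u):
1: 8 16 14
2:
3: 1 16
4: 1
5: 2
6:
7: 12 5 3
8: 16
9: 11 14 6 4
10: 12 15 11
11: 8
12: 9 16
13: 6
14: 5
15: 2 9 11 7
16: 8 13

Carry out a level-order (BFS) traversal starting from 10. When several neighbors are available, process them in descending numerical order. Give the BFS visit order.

10, 15, 12, 11, 9, 7, 2, 16, 8, 14, 6, 4, 5, 3, 13, 1

Visit 10; enqueue 15, 12, 11 → queue [15, 12, 11]
Visit 15; enqueue 9, 7, 2 → queue [12, 11, 9, 7, 2]
Visit 12; enqueue 16 → queue [11, 9, 7, 2, 16]
Visit 11; enqueue 8 → queue [9, 7, 2, 16, 8]
Visit 9; enqueue 14, 6, 4 → queue [7, 2, 16, 8, 14, 6, 4]
Visit 7; enqueue 5, 3 → queue [2, 16, 8, 14, 6, 4, 5, 3]
Visit 2 → queue [16, 8, 14, 6, 4, 5, 3]
Visit 16; enqueue 13 → queue [8, 14, 6, 4, 5, 3, 13]
Visit 8 → queue [14, 6, 4, 5, 3, 13]
Visit 14 → queue [6, 4, 5, 3, 13]
Visit 6 → queue [4, 5, 3, 13]
Visit 4; enqueue 1 → queue [5, 3, 13, 1]
Visit 5 → queue [3, 13, 1]
Visit 3 → queue [13, 1]
Visit 13 → queue [1]
Visit 1 → queue []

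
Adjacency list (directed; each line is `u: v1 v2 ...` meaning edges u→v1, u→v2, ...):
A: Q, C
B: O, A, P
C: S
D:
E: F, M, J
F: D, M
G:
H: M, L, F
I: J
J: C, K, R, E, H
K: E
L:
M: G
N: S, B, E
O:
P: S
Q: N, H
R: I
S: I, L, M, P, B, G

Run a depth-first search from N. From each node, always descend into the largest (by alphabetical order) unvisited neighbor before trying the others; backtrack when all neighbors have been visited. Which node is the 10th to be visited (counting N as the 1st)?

K

Visit N
N → S
S → P
S → M
M → G
S → L
S → I
I → J
J → R
J → K
K → E
E → F
F → D
J → H
J → C
S → B
B → O
B → A
A → Q

Visit order: N, S, P, M, G, L, I, J, R, K, E, F, D, H, C, B, O, A, Q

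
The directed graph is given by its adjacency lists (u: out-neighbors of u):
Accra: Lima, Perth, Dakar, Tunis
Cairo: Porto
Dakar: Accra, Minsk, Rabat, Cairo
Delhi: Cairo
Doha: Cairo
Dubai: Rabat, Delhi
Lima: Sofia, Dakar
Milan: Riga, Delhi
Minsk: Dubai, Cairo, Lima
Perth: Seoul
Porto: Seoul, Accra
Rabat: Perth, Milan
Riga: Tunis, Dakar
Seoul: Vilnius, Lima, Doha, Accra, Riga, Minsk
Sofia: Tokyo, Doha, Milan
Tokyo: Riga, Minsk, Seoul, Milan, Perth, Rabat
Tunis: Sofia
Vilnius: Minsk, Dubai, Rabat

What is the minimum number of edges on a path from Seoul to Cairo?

Level 0: Seoul
Level 1: Accra, Doha, Lima, Minsk, Riga, Vilnius
Level 2: Cairo, Dakar, Dubai, Perth, Rabat, Sofia, Tunis
Level 3: Delhi, Milan, Porto, Tokyo
Cairo first appears at level 2.

2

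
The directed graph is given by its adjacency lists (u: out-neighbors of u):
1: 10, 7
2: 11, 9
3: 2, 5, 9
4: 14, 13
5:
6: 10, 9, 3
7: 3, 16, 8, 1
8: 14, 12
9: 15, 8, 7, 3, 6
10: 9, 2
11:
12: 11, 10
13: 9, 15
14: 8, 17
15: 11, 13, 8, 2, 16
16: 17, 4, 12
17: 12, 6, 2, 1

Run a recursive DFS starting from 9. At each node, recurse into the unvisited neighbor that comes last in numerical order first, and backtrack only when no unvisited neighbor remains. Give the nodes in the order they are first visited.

Visit 9
9 → 15
15 → 16
16 → 17
17 → 12
12 → 11
12 → 10
10 → 2
17 → 6
6 → 3
3 → 5
17 → 1
1 → 7
7 → 8
8 → 14
16 → 4
4 → 13

9 15 16 17 12 11 10 2 6 3 5 1 7 8 14 4 13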